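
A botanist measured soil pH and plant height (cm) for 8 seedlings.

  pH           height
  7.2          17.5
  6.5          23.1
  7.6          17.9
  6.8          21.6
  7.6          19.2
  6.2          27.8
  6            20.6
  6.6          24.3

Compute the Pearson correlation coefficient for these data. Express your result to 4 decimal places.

-0.7045

n = 8, Σx = 54.5, Σy = 172, Σx² = 373.85, Σy² = 3783.16, Σxy = 1161.33
nΣxy − ΣxΣy = 9290.64 − 9374 = -83.36
nΣx² − (Σx)² = 2990.8 − 2970.25 = 20.55; nΣy² − (Σy)² = 30265.28 − 29584 = 681.28
r = -83.36 / √(20.55 × 681.28) = -83.36 / 118.3229 ≈ -0.7045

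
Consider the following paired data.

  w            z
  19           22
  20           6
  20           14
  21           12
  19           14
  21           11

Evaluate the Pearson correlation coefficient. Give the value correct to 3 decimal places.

n = 6, Σw = 120, Σz = 79, Σw² = 2404, Σz² = 1177, Σwz = 1567
nΣwz − ΣwΣz = 9402 − 9480 = -78
nΣw² − (Σw)² = 14424 − 14400 = 24; nΣz² − (Σz)² = 7062 − 6241 = 821
r = -78 / √(24 × 821) = -78 / 140.3709 ≈ -0.556

-0.556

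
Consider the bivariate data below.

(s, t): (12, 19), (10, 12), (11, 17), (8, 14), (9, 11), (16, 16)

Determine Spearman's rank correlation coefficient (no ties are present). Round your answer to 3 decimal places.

0.657

Rank s: 5, 3, 4, 1, 2, 6
Rank t: 6, 2, 5, 3, 1, 4
d = rank(s) − rank(t): -1, 1, -1, -2, 1, 2; Σd² = 12
ρ = 1 − 6Σd² / [n(n²−1)] = 1 − 6×12 / (6×35) = 1 − 72/210 ≈ 0.657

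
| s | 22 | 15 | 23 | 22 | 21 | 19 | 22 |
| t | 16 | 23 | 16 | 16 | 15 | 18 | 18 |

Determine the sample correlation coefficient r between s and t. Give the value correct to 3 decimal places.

-0.888

n = 7, Σs = 144, Σt = 122, Σs² = 3008, Σt² = 2170, Σst = 2470
nΣst − ΣsΣt = 17290 − 17568 = -278
nΣs² − (Σs)² = 21056 − 20736 = 320; nΣt² − (Σt)² = 15190 − 14884 = 306
r = -278 / √(320 × 306) = -278 / 312.9217 ≈ -0.888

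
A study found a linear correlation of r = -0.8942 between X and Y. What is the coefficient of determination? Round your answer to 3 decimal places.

0.800

r² = (-0.8942)² = 0.800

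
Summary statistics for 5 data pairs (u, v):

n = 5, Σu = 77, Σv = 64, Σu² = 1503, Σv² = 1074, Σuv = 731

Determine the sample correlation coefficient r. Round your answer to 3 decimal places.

-0.896

r = (nΣuv − ΣuΣv) / √[(nΣu² − (Σu)²)(nΣv² − (Σv)²)]
Numerator: 5×731 − 77×64 = -1273
Denominator: √[(7515 − 5929)(5370 − 4096)] = √[1586 × 1274] = 1421.4654
r = -1273 / 1421.4654 ≈ -0.896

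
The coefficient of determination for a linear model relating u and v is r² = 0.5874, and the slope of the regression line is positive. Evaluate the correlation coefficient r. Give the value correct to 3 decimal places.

0.766

|r| = √0.5874 = 0.766
The association is positive, so r = 0.766.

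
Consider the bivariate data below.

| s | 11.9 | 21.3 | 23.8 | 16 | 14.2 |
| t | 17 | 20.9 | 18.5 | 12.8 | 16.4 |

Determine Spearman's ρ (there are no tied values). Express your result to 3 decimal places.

Rank s: 1, 4, 5, 3, 2
Rank t: 3, 5, 4, 1, 2
d = rank(s) − rank(t): -2, -1, 1, 2, 0; Σd² = 10
ρ = 1 − 6Σd² / [n(n²−1)] = 1 − 6×10 / (5×24) = 1 − 60/120 ≈ 0.500

0.500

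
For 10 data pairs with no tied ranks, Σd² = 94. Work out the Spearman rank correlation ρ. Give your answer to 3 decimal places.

0.430

ρ = 1 − 6Σd² / [n(n²−1)] = 1 − 6×94 / (10×99)
  = 1 − 564/990 = 1 − 0.5697 ≈ 0.430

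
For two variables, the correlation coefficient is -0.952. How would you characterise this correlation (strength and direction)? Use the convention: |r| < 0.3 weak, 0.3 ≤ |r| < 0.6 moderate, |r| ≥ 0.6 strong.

strong negative

r = -0.952 < 0 so the relationship is negative.
|r| = 0.952, which falls in the strong range.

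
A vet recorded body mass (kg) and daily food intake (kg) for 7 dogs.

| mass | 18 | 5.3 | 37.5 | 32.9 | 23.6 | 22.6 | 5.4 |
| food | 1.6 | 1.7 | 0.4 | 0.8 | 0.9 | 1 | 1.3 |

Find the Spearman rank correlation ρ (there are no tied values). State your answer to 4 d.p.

Rank mass: 3, 1, 7, 6, 5, 4, 2
Rank food: 6, 7, 1, 2, 3, 4, 5
d = rank(mass) − rank(food): -3, -6, 6, 4, 2, 0, -3; Σd² = 110
ρ = 1 − 6Σd² / [n(n²−1)] = 1 − 6×110 / (7×48) = 1 − 660/336 ≈ -0.9643

-0.9643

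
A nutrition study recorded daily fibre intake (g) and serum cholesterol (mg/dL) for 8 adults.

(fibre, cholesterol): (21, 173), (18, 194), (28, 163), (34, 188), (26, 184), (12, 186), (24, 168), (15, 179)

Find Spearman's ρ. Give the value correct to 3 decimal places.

Rank fibre: 4, 3, 7, 8, 6, 1, 5, 2
Rank cholesterol: 3, 8, 1, 7, 5, 6, 2, 4
d = rank(fibre) − rank(cholesterol): 1, -5, 6, 1, 1, -5, 3, -2; Σd² = 102
ρ = 1 − 6Σd² / [n(n²−1)] = 1 − 6×102 / (8×63) = 1 − 612/504 ≈ -0.214

-0.214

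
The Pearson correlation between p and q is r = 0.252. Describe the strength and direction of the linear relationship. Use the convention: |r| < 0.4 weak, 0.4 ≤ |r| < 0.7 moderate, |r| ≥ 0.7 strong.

weak positive

r = 0.252 > 0 so the relationship is positive.
|r| = 0.252, which falls in the weak range.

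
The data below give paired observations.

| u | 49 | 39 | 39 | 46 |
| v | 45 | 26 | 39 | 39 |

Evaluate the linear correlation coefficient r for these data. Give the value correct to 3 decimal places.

0.738

n = 4, Σu = 173, Σv = 149, Σu² = 7559, Σv² = 5743, Σuv = 6534
nΣuv − ΣuΣv = 26136 − 25777 = 359
nΣu² − (Σu)² = 30236 − 29929 = 307; nΣv² − (Σv)² = 22972 − 22201 = 771
r = 359 / √(307 × 771) = 359 / 486.5152 ≈ 0.738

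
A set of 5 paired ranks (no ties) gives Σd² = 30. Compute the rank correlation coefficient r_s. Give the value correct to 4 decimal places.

ρ = 1 − 6Σd² / [n(n²−1)] = 1 − 6×30 / (5×24)
  = 1 − 180/120 = 1 − 1.50000 ≈ -0.5000

-0.5000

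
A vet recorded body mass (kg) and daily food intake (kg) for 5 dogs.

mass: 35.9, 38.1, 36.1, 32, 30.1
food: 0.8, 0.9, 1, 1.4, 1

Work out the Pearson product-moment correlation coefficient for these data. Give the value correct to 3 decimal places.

n = 5, Σx = 172.2, Σy = 5.1, Σx² = 5973.64, Σy² = 5.41, Σxy = 174.01
nΣxy − ΣxΣy = 870.05 − 878.22 = -8.17
nΣx² − (Σx)² = 29868.2 − 29652.84 = 215.36; nΣy² − (Σy)² = 27.05 − 26.01 = 1.04
r = -8.17 / √(215.36 × 1.04) = -8.17 / 14.9658 ≈ -0.546

-0.546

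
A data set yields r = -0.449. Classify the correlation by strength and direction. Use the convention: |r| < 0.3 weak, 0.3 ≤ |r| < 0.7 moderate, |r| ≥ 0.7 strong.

r = -0.449 < 0 so the relationship is negative.
|r| = 0.449, which falls in the moderate range.

moderate negative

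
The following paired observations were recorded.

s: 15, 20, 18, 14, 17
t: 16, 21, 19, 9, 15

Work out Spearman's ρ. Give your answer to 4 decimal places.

0.9000

Rank s: 2, 5, 4, 1, 3
Rank t: 3, 5, 4, 1, 2
d = rank(s) − rank(t): -1, 0, 0, 0, 1; Σd² = 2
ρ = 1 − 6Σd² / [n(n²−1)] = 1 − 6×2 / (5×24) = 1 − 12/120 ≈ 0.9000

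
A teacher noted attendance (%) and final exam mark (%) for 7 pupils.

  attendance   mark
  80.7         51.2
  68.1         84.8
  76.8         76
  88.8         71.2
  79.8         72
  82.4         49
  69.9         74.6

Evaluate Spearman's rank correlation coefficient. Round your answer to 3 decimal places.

-0.857

Rank attendance: 5, 1, 3, 7, 4, 6, 2
Rank mark: 2, 7, 6, 3, 4, 1, 5
d = rank(attendance) − rank(mark): 3, -6, -3, 4, 0, 5, -3; Σd² = 104
ρ = 1 − 6Σd² / [n(n²−1)] = 1 − 6×104 / (7×48) = 1 − 624/336 ≈ -0.857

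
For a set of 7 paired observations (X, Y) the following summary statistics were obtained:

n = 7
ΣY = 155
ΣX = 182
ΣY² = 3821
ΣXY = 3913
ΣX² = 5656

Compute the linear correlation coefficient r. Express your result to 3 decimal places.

r = (nΣXY − ΣXΣY) / √[(nΣX² − (ΣX)²)(nΣY² − (ΣY)²)]
Numerator: 7×3913 − 182×155 = -819
Denominator: √[(39592 − 33124)(26747 − 24025)] = √[6468 × 2722] = 4195.9380
r = -819 / 4195.9380 ≈ -0.195

-0.195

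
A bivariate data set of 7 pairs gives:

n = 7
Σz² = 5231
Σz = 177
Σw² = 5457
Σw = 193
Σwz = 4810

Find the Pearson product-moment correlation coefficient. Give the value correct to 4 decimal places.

r = (nΣwz − ΣwΣz) / √[(nΣw² − (Σw)²)(nΣz² − (Σz)²)]
Numerator: 7×4810 − 193×177 = -491
Denominator: √[(38199 − 37249)(36617 − 31329)] = √[950 × 5288] = 2241.3389
r = -491 / 2241.3389 ≈ -0.2191

-0.2191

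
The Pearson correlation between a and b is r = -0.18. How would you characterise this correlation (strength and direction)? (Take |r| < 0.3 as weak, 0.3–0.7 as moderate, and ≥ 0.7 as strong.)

weak negative

r = -0.18 < 0 so the relationship is negative.
|r| = 0.18, which falls in the weak range.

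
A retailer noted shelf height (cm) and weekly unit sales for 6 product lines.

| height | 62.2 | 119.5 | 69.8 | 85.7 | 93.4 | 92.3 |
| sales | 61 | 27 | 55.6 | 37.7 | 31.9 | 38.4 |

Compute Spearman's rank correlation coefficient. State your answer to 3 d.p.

-0.943

Rank height: 1, 6, 2, 3, 5, 4
Rank sales: 6, 1, 5, 3, 2, 4
d = rank(height) − rank(sales): -5, 5, -3, 0, 3, 0; Σd² = 68
ρ = 1 − 6Σd² / [n(n²−1)] = 1 − 6×68 / (6×35) = 1 − 408/210 ≈ -0.943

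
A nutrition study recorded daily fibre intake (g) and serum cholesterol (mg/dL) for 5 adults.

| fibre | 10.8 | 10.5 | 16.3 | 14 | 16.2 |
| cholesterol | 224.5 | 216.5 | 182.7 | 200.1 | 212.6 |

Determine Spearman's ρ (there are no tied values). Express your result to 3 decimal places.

-0.800

Rank fibre: 2, 1, 5, 3, 4
Rank cholesterol: 5, 4, 1, 2, 3
d = rank(fibre) − rank(cholesterol): -3, -3, 4, 1, 1; Σd² = 36
ρ = 1 − 6Σd² / [n(n²−1)] = 1 − 6×36 / (5×24) = 1 − 216/120 ≈ -0.800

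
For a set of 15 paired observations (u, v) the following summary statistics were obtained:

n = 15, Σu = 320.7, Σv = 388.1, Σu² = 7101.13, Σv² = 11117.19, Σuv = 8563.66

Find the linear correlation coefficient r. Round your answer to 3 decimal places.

r = (nΣuv − ΣuΣv) / √[(nΣu² − (Σu)²)(nΣv² − (Σv)²)]
Numerator: 15×8563.66 − 320.7×388.1 = 3991.23
Denominator: √[(106516.95 − 102848.49)(166757.85 − 150621.61)] = √[3668.46 × 16136.24] = 7693.8385
r = 3991.23 / 7693.8385 ≈ 0.519

0.519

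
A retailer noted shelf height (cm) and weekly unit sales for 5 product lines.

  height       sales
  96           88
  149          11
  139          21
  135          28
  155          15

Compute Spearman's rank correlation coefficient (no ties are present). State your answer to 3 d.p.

Rank height: 1, 4, 3, 2, 5
Rank sales: 5, 1, 3, 4, 2
d = rank(height) − rank(sales): -4, 3, 0, -2, 3; Σd² = 38
ρ = 1 − 6Σd² / [n(n²−1)] = 1 − 6×38 / (5×24) = 1 − 228/120 ≈ -0.900

-0.900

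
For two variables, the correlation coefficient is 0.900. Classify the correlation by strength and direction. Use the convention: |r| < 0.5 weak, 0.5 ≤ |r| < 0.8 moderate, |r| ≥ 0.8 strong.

r = 0.900 > 0 so the relationship is positive.
|r| = 0.900, which falls in the strong range.

strong positive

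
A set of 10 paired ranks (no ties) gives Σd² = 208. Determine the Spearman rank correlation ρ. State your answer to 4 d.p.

ρ = 1 − 6Σd² / [n(n²−1)] = 1 − 6×208 / (10×99)
  = 1 − 1248/990 = 1 − 1.26061 ≈ -0.2606

-0.2606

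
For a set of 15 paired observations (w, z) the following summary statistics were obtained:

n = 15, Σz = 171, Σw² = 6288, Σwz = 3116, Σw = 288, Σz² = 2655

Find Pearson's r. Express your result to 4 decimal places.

r = (nΣwz − ΣwΣz) / √[(nΣw² − (Σw)²)(nΣz² − (Σz)²)]
Numerator: 15×3116 − 288×171 = -2508
Denominator: √[(94320 − 82944)(39825 − 29241)] = √[11376 × 10584] = 10972.8567
r = -2508 / 10972.8567 ≈ -0.2286

-0.2286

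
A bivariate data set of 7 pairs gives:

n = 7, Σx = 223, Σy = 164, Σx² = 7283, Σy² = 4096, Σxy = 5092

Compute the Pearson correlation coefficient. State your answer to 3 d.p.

r = (nΣxy − ΣxΣy) / √[(nΣx² − (Σx)²)(nΣy² − (Σy)²)]
Numerator: 7×5092 − 223×164 = -928
Denominator: √[(50981 − 49729)(28672 − 26896)] = √[1252 × 1776] = 1491.1579
r = -928 / 1491.1579 ≈ -0.622

-0.622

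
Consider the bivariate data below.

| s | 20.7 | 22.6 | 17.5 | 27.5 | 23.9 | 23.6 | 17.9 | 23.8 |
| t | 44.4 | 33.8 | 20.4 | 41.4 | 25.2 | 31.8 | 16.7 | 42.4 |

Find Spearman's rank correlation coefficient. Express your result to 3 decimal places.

0.405

Rank s: 3, 4, 1, 8, 7, 5, 2, 6
Rank t: 8, 5, 2, 6, 3, 4, 1, 7
d = rank(s) − rank(t): -5, -1, -1, 2, 4, 1, 1, -1; Σd² = 50
ρ = 1 − 6Σd² / [n(n²−1)] = 1 − 6×50 / (8×63) = 1 − 300/504 ≈ 0.405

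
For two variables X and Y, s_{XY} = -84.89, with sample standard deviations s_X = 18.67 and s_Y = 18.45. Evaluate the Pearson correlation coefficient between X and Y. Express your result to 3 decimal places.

-0.246

r = Cov(X,Y) / (s_X · s_Y) = -84.89 / (18.67 × 18.45)
  = -84.89 / 344.4615 ≈ -0.246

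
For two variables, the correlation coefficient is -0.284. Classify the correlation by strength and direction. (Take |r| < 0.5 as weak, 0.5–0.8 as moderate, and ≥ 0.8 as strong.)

r = -0.284 < 0 so the relationship is negative.
|r| = 0.284, which falls in the weak range.

weak negative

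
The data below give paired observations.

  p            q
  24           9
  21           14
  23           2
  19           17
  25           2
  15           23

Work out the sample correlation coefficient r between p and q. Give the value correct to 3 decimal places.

n = 6, Σp = 127, Σq = 67, Σp² = 2757, Σq² = 1103, Σpq = 1274
nΣpq − ΣpΣq = 7644 − 8509 = -865
nΣp² − (Σp)² = 16542 − 16129 = 413; nΣq² − (Σq)² = 6618 − 4489 = 2129
r = -865 / √(413 × 2129) = -865 / 937.6977 ≈ -0.922

-0.922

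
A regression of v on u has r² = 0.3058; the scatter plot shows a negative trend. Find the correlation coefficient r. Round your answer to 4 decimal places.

|r| = √0.3058 = 0.5530
The association is negative, so r = −0.5530.

-0.5530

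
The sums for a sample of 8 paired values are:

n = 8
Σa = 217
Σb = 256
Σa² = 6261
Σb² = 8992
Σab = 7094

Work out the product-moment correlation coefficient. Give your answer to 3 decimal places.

0.274

r = (nΣab − ΣaΣb) / √[(nΣa² − (Σa)²)(nΣb² − (Σb)²)]
Numerator: 8×7094 − 217×256 = 1200
Denominator: √[(50088 − 47089)(71936 − 65536)] = √[2999 × 6400] = 4381.0501
r = 1200 / 4381.0501 ≈ 0.274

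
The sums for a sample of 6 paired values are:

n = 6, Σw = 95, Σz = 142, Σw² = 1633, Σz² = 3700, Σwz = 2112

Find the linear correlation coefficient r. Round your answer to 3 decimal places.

r = (nΣwz − ΣwΣz) / √[(nΣw² − (Σw)²)(nΣz² − (Σz)²)]
Numerator: 6×2112 − 95×142 = -818
Denominator: √[(9798 − 9025)(22200 − 20164)] = √[773 × 2036] = 1254.5230
r = -818 / 1254.5230 ≈ -0.652

-0.652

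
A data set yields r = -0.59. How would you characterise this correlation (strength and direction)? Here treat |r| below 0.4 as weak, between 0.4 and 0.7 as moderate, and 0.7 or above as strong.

moderate negative

r = -0.59 < 0 so the relationship is negative.
|r| = 0.59, which falls in the moderate range.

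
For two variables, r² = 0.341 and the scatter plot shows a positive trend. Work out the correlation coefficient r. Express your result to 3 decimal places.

0.584

|r| = √0.341 = 0.584
The association is positive, so r = 0.584.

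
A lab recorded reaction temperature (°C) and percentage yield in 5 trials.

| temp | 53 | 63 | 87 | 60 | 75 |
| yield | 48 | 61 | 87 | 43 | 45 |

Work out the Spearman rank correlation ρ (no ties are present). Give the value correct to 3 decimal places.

Rank temp: 1, 3, 5, 2, 4
Rank yield: 3, 4, 5, 1, 2
d = rank(temp) − rank(yield): -2, -1, 0, 1, 2; Σd² = 10
ρ = 1 − 6Σd² / [n(n²−1)] = 1 − 6×10 / (5×24) = 1 − 60/120 ≈ 0.500

0.500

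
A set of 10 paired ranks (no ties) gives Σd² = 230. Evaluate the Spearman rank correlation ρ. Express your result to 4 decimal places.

-0.3939

ρ = 1 − 6Σd² / [n(n²−1)] = 1 − 6×230 / (10×99)
  = 1 − 1380/990 = 1 − 1.39394 ≈ -0.3939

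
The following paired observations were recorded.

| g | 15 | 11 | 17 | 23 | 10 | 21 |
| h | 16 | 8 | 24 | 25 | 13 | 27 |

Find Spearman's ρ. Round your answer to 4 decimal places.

Rank g: 3, 2, 4, 6, 1, 5
Rank h: 3, 1, 4, 5, 2, 6
d = rank(g) − rank(h): 0, 1, 0, 1, -1, -1; Σd² = 4
ρ = 1 − 6Σd² / [n(n²−1)] = 1 − 6×4 / (6×35) = 1 − 24/210 ≈ 0.8857

0.8857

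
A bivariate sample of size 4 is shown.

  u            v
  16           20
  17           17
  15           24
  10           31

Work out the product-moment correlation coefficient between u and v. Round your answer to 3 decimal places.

n = 4, Σu = 58, Σv = 92, Σu² = 870, Σv² = 2226, Σuv = 1279
nΣuv − ΣuΣv = 5116 − 5336 = -220
nΣu² − (Σu)² = 3480 − 3364 = 116; nΣv² − (Σv)² = 8904 − 8464 = 440
r = -220 / √(116 × 440) = -220 / 225.9203 ≈ -0.974

-0.974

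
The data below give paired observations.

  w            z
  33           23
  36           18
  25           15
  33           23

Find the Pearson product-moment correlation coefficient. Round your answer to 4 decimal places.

n = 4, Σw = 127, Σz = 79, Σw² = 4099, Σz² = 1607, Σwz = 2541
nΣwz − ΣwΣz = 10164 − 10033 = 131
nΣw² − (Σw)² = 16396 − 16129 = 267; nΣz² − (Σz)² = 6428 − 6241 = 187
r = 131 / √(267 × 187) = 131 / 223.4480 ≈ 0.5863

0.5863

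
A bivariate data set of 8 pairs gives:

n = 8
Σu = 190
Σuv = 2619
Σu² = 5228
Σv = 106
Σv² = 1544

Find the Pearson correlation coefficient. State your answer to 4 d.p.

0.3213

r = (nΣuv − ΣuΣv) / √[(nΣu² − (Σu)²)(nΣv² − (Σv)²)]
Numerator: 8×2619 − 190×106 = 812
Denominator: √[(41824 − 36100)(12352 − 11236)] = √[5724 × 1116] = 2527.4461
r = 812 / 2527.4461 ≈ 0.3213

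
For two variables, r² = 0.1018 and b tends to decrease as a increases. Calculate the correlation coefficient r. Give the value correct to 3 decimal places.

-0.319

|r| = √0.1018 = 0.319
The association is negative, so r = −0.319.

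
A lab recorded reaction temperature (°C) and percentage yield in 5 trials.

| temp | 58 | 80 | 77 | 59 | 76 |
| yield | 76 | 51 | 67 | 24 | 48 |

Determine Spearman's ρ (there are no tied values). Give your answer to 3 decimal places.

Rank temp: 1, 5, 4, 2, 3
Rank yield: 5, 3, 4, 1, 2
d = rank(temp) − rank(yield): -4, 2, 0, 1, 1; Σd² = 22
ρ = 1 − 6Σd² / [n(n²−1)] = 1 − 6×22 / (5×24) = 1 − 132/120 ≈ -0.100

-0.100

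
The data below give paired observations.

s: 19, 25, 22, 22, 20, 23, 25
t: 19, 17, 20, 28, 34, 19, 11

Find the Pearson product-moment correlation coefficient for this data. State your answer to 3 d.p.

-0.619

n = 7, Σs = 156, Σt = 148, Σs² = 3508, Σt² = 3472, Σst = 3234
nΣst − ΣsΣt = 22638 − 23088 = -450
nΣs² − (Σs)² = 24556 − 24336 = 220; nΣt² − (Σt)² = 24304 − 21904 = 2400
r = -450 / √(220 × 2400) = -450 / 726.6361 ≈ -0.619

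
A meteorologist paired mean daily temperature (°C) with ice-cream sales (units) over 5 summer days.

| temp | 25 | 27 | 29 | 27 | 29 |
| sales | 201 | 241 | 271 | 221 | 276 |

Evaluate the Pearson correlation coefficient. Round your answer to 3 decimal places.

0.968

n = 5, Σx = 137, Σy = 1210, Σx² = 3765, Σy² = 296940, Σxy = 33362
nΣxy − ΣxΣy = 166810 − 165770 = 1040
nΣx² − (Σx)² = 18825 − 18769 = 56; nΣy² − (Σy)² = 1484700 − 1464100 = 20600
r = 1040 / √(56 × 20600) = 1040 / 1074.0577 ≈ 0.968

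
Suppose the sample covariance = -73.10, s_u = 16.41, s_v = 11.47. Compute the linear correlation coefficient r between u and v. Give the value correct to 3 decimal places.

r = Cov(u,v) / (s_u · s_v) = -73.10 / (16.41 × 11.47)
  = -73.10 / 188.2227 ≈ -0.388

-0.388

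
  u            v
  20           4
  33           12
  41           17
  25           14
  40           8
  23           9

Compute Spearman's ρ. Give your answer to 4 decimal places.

0.6000

Rank u: 1, 4, 6, 3, 5, 2
Rank v: 1, 4, 6, 5, 2, 3
d = rank(u) − rank(v): 0, 0, 0, -2, 3, -1; Σd² = 14
ρ = 1 − 6Σd² / [n(n²−1)] = 1 − 6×14 / (6×35) = 1 − 84/210 ≈ 0.6000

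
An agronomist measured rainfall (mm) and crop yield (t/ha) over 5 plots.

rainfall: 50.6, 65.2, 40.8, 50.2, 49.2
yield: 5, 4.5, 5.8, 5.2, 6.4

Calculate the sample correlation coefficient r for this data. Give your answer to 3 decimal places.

n = 5, Σx = 256, Σy = 26.9, Σx² = 13416.72, Σy² = 146.89, Σxy = 1358.96
nΣxy − ΣxΣy = 6794.8 − 6886.4 = -91.6
nΣx² − (Σx)² = 67083.6 − 65536 = 1547.6; nΣy² − (Σy)² = 734.45 − 723.61 = 10.84
r = -91.6 / √(1547.6 × 10.84) = -91.6 / 129.5221 ≈ -0.707

-0.707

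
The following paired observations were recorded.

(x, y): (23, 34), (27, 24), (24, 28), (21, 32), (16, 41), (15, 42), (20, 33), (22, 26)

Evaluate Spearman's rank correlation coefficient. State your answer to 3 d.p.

Rank x: 6, 8, 7, 4, 2, 1, 3, 5
Rank y: 6, 1, 3, 4, 7, 8, 5, 2
d = rank(x) − rank(y): 0, 7, 4, 0, -5, -7, -2, 3; Σd² = 152
ρ = 1 − 6Σd² / [n(n²−1)] = 1 − 6×152 / (8×63) = 1 − 912/504 ≈ -0.810

-0.810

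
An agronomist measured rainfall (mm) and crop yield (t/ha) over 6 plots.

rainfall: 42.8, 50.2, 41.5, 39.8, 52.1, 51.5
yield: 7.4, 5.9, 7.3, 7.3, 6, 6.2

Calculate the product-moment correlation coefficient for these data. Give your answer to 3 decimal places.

-0.954

n = 6, Σx = 277.9, Σy = 40.1, Σx² = 13024.83, Σy² = 270.59, Σxy = 1838.29
nΣxy − ΣxΣy = 11029.74 − 11143.79 = -114.05
nΣx² − (Σx)² = 78148.98 − 77228.41 = 920.57; nΣy² − (Σy)² = 1623.54 − 1608.01 = 15.53
r = -114.05 / √(920.57 × 15.53) = -114.05 / 119.5678 ≈ -0.954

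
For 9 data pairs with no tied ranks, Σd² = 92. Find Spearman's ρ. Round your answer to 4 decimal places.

0.2333

ρ = 1 − 6Σd² / [n(n²−1)] = 1 − 6×92 / (9×80)
  = 1 − 552/720 = 1 − 0.76667 ≈ 0.2333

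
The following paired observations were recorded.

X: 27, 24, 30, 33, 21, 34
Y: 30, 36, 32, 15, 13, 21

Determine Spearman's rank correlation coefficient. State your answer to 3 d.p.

-0.029

Rank X: 3, 2, 4, 5, 1, 6
Rank Y: 4, 6, 5, 2, 1, 3
d = rank(X) − rank(Y): -1, -4, -1, 3, 0, 3; Σd² = 36
ρ = 1 − 6Σd² / [n(n²−1)] = 1 − 6×36 / (6×35) = 1 − 216/210 ≈ -0.029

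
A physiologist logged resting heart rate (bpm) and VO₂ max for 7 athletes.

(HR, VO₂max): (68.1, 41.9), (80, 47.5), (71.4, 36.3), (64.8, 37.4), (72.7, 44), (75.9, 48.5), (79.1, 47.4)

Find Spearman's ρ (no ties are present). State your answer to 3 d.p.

0.786

Rank HR: 2, 7, 3, 1, 4, 5, 6
Rank VO₂max: 3, 6, 1, 2, 4, 7, 5
d = rank(HR) − rank(VO₂max): -1, 1, 2, -1, 0, -2, 1; Σd² = 12
ρ = 1 − 6Σd² / [n(n²−1)] = 1 − 6×12 / (7×48) = 1 − 72/336 ≈ 0.786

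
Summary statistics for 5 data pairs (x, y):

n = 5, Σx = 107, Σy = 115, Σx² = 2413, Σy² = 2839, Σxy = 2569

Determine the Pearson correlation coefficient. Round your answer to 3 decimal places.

0.699

r = (nΣxy − ΣxΣy) / √[(nΣx² − (Σx)²)(nΣy² − (Σy)²)]
Numerator: 5×2569 − 107×115 = 540
Denominator: √[(12065 − 11449)(14195 − 13225)] = √[616 × 970] = 772.9942
r = 540 / 772.9942 ≈ 0.699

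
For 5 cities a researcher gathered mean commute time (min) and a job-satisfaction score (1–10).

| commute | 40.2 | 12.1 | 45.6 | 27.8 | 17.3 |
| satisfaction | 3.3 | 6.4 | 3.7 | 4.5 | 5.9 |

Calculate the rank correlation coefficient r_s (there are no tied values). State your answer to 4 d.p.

-0.9000

Rank commute: 4, 1, 5, 3, 2
Rank satisfaction: 1, 5, 2, 3, 4
d = rank(commute) − rank(satisfaction): 3, -4, 3, 0, -2; Σd² = 38
ρ = 1 − 6Σd² / [n(n²−1)] = 1 − 6×38 / (5×24) = 1 − 228/120 ≈ -0.9000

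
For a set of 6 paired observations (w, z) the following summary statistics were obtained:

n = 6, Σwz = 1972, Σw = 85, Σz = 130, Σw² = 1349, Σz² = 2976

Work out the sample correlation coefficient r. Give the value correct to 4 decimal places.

0.8580

r = (nΣwz − ΣwΣz) / √[(nΣw² − (Σw)²)(nΣz² − (Σz)²)]
Numerator: 6×1972 − 85×130 = 782
Denominator: √[(8094 − 7225)(17856 − 16900)] = √[869 × 956] = 911.4626
r = 782 / 911.4626 ≈ 0.8580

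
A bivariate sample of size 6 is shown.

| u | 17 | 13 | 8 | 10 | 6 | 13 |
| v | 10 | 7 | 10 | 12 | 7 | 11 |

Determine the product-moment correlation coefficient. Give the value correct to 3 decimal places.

n = 6, Σu = 67, Σv = 57, Σu² = 827, Σv² = 563, Σuv = 646
nΣuv − ΣuΣv = 3876 − 3819 = 57
nΣu² − (Σu)² = 4962 − 4489 = 473; nΣv² − (Σv)² = 3378 − 3249 = 129
r = 57 / √(473 × 129) = 57 / 247.0162 ≈ 0.231

0.231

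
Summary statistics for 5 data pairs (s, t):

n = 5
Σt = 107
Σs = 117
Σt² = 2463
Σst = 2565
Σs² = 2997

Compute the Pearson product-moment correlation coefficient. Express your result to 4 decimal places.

0.2888

r = (nΣst − ΣsΣt) / √[(nΣs² − (Σs)²)(nΣt² − (Σt)²)]
Numerator: 5×2565 − 117×107 = 306
Denominator: √[(14985 − 13689)(12315 − 11449)] = √[1296 × 866] = 1059.4036
r = 306 / 1059.4036 ≈ 0.2888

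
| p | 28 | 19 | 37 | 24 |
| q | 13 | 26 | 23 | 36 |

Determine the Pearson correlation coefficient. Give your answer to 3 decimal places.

-0.337

n = 4, Σp = 108, Σq = 98, Σp² = 3090, Σq² = 2670, Σpq = 2573
nΣpq − ΣpΣq = 10292 − 10584 = -292
nΣp² − (Σp)² = 12360 − 11664 = 696; nΣq² − (Σq)² = 10680 − 9604 = 1076
r = -292 / √(696 × 1076) = -292 / 865.3878 ≈ -0.337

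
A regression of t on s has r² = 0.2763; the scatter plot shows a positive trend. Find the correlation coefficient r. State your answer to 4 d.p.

0.5256

|r| = √0.2763 = 0.5256
The association is positive, so r = 0.5256.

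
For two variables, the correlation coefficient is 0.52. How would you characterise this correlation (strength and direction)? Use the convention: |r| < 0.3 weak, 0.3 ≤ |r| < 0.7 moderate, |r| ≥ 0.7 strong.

moderate positive

r = 0.52 > 0 so the relationship is positive.
|r| = 0.52, which falls in the moderate range.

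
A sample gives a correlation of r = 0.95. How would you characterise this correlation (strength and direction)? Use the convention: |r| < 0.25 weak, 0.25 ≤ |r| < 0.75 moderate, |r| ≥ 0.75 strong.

r = 0.95 > 0 so the relationship is positive.
|r| = 0.95, which falls in the strong range.

strong positive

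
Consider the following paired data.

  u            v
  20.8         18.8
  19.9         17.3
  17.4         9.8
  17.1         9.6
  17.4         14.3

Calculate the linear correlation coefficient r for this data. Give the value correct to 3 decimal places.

n = 5, Σu = 92.6, Σv = 69.8, Σu² = 1726.58, Σv² = 1045.42, Σuv = 1318.81
nΣuv − ΣuΣv = 6594.05 − 6463.48 = 130.57
nΣu² − (Σu)² = 8632.9 − 8574.76 = 58.14; nΣv² − (Σv)² = 5227.1 − 4872.04 = 355.06
r = 130.57 / √(58.14 × 355.06) = 130.57 / 143.6774 ≈ 0.909

0.909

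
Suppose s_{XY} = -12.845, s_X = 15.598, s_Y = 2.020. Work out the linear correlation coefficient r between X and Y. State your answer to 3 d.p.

r = Cov(X,Y) / (s_X · s_Y) = -12.845 / (15.598 × 2.020)
  = -12.845 / 31.5080 ≈ -0.408

-0.408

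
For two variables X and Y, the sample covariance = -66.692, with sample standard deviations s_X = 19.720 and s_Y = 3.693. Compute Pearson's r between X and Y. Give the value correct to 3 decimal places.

-0.916

r = Cov(X,Y) / (s_X · s_Y) = -66.692 / (19.720 × 3.693)
  = -66.692 / 72.8260 ≈ -0.916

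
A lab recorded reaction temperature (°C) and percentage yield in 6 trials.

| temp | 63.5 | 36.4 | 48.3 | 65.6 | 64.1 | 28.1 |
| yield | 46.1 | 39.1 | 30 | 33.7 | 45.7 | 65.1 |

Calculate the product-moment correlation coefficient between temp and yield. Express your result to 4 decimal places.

n = 6, Σx = 306, Σy = 259.7, Σx² = 16891.88, Σy² = 12016.21, Σxy = 12768.99
nΣxy − ΣxΣy = 76613.94 − 79468.2 = -2854.26
nΣx² − (Σx)² = 101351.28 − 93636 = 7715.28; nΣy² − (Σy)² = 72097.26 − 67444.09 = 4653.17
r = -2854.26 / √(7715.28 × 4653.17) = -2854.26 / 5991.7034 ≈ -0.4764

-0.4764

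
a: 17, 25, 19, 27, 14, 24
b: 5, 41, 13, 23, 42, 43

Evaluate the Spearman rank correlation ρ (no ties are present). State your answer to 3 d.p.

0.086

Rank a: 2, 5, 3, 6, 1, 4
Rank b: 1, 4, 2, 3, 5, 6
d = rank(a) − rank(b): 1, 1, 1, 3, -4, -2; Σd² = 32
ρ = 1 − 6Σd² / [n(n²−1)] = 1 − 6×32 / (6×35) = 1 − 192/210 ≈ 0.086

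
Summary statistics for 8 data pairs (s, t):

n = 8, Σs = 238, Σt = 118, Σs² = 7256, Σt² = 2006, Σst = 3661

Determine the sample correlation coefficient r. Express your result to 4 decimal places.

0.6972

r = (nΣst − ΣsΣt) / √[(nΣs² − (Σs)²)(nΣt² − (Σt)²)]
Numerator: 8×3661 − 238×118 = 1204
Denominator: √[(58048 − 56644)(16048 − 13924)] = √[1404 × 2124] = 1726.8746
r = 1204 / 1726.8746 ≈ 0.6972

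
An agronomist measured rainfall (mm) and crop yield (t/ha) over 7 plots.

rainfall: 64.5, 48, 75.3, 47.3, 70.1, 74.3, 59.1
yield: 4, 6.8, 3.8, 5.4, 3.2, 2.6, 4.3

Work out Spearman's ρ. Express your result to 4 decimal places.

Rank rainfall: 4, 2, 7, 1, 5, 6, 3
Rank yield: 4, 7, 3, 6, 2, 1, 5
d = rank(rainfall) − rank(yield): 0, -5, 4, -5, 3, 5, -2; Σd² = 104
ρ = 1 − 6Σd² / [n(n²−1)] = 1 − 6×104 / (7×48) = 1 − 624/336 ≈ -0.8571

-0.8571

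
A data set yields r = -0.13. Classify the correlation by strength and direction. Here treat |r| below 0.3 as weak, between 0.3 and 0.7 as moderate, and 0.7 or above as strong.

r = -0.13 < 0 so the relationship is negative.
|r| = 0.13, which falls in the weak range.

weak negative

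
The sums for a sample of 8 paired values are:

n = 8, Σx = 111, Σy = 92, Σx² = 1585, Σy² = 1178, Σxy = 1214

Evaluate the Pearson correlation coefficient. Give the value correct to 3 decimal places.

-0.852

r = (nΣxy − ΣxΣy) / √[(nΣx² − (Σx)²)(nΣy² − (Σy)²)]
Numerator: 8×1214 − 111×92 = -500
Denominator: √[(12680 − 12321)(9424 − 8464)] = √[359 × 960] = 587.0605
r = -500 / 587.0605 ≈ -0.852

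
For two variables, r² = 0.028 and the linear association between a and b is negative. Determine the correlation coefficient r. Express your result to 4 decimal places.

|r| = √0.028 = 0.1673
The association is negative, so r = −0.1673.

-0.1673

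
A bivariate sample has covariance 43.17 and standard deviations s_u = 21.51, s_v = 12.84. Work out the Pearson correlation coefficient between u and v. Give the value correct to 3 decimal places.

0.156

r = Cov(u,v) / (s_u · s_v) = 43.17 / (21.51 × 12.84)
  = 43.17 / 276.1884 ≈ 0.156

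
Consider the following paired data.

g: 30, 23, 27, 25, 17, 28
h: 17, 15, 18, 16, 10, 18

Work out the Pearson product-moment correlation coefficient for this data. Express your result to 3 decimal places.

0.938

n = 6, Σg = 150, Σh = 94, Σg² = 3856, Σh² = 1518, Σgh = 2415
nΣgh − ΣgΣh = 14490 − 14100 = 390
nΣg² − (Σg)² = 23136 − 22500 = 636; nΣh² − (Σh)² = 9108 − 8836 = 272
r = 390 / √(636 × 272) = 390 / 415.9231 ≈ 0.938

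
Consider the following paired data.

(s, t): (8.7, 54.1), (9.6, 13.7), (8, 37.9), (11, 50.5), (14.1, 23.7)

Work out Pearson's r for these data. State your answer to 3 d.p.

n = 5, Σs = 51.4, Σt = 179.9, Σs² = 551.66, Σt² = 7662.85, Σst = 1795.06
nΣst − ΣsΣt = 8975.3 − 9246.86 = -271.56
nΣs² − (Σs)² = 2758.3 − 2641.96 = 116.34; nΣt² − (Σt)² = 38314.25 − 32364.01 = 5950.24
r = -271.56 / √(116.34 × 5950.24) = -271.56 / 832.0162 ≈ -0.326

-0.326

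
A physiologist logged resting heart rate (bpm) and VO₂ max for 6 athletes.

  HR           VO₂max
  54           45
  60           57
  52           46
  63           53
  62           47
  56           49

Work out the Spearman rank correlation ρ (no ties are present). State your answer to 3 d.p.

0.657

Rank HR: 2, 4, 1, 6, 5, 3
Rank VO₂max: 1, 6, 2, 5, 3, 4
d = rank(HR) − rank(VO₂max): 1, -2, -1, 1, 2, -1; Σd² = 12
ρ = 1 − 6Σd² / [n(n²−1)] = 1 − 6×12 / (6×35) = 1 − 72/210 ≈ 0.657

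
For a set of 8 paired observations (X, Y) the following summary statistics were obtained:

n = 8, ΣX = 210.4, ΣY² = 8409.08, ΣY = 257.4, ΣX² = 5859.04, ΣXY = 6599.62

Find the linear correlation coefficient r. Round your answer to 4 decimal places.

-0.8353

r = (nΣXY − ΣXΣY) / √[(nΣX² − (ΣX)²)(nΣY² − (ΣY)²)]
Numerator: 8×6599.62 − 210.4×257.4 = -1360
Denominator: √[(46872.32 − 44268.16)(67272.64 − 66254.76)] = √[2604.16 × 1017.88] = 1628.1039
r = -1360 / 1628.1039 ≈ -0.8353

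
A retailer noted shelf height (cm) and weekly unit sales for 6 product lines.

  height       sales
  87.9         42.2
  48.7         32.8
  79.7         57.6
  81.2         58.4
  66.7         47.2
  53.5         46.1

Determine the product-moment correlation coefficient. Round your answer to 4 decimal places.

0.5987

n = 6, Σx = 417.7, Σy = 284.3, Σx² = 30354.77, Σy² = 13938.05, Σxy = 20254.13
nΣxy − ΣxΣy = 121524.78 − 118752.11 = 2772.67
nΣx² − (Σx)² = 182128.62 − 174473.29 = 7655.33; nΣy² − (Σy)² = 83628.3 − 80826.49 = 2801.81
r = 2772.67 / √(7655.33 × 2801.81) = 2772.67 / 4631.2828 ≈ 0.5987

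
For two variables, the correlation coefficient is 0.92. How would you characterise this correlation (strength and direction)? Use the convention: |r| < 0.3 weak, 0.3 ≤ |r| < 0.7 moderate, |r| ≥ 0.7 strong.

strong positive

r = 0.92 > 0 so the relationship is positive.
|r| = 0.92, which falls in the strong range.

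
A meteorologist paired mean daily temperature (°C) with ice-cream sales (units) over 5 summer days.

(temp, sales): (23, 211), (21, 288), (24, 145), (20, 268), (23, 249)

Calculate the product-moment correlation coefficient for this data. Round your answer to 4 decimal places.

-0.8258

n = 5, Σx = 111, Σy = 1161, Σx² = 2475, Σy² = 282315, Σxy = 25468
nΣxy − ΣxΣy = 127340 − 128871 = -1531
nΣx² − (Σx)² = 12375 − 12321 = 54; nΣy² − (Σy)² = 1411575 − 1347921 = 63654
r = -1531 / √(54 × 63654) = -1531 / 1854.0000 ≈ -0.8258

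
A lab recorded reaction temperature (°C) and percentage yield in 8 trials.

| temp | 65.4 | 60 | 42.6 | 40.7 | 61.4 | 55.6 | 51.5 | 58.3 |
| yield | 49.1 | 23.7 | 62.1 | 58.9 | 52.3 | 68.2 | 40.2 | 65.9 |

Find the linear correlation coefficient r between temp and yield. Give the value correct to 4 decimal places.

-0.3176

n = 8, Σx = 435.5, Σy = 420.4, Σx² = 24260.87, Σy² = 23643.5, Σxy = 22591.24
nΣxy − ΣxΣy = 180729.92 − 183084.2 = -2354.28
nΣx² − (Σx)² = 194086.96 − 189660.25 = 4426.71; nΣy² − (Σy)² = 189148 − 176736.16 = 12411.84
r = -2354.28 / √(4426.71 × 12411.84) = -2354.28 / 7412.3961 ≈ -0.3176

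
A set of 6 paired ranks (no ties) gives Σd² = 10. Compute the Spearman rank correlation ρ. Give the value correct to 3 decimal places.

0.714

ρ = 1 − 6Σd² / [n(n²−1)] = 1 − 6×10 / (6×35)
  = 1 − 60/210 = 1 − 0.2857 ≈ 0.714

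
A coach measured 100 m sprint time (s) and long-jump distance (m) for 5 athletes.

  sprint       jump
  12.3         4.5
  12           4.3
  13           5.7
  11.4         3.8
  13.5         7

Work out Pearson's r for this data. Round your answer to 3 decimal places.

0.971

n = 5, Σx = 62.2, Σy = 25.3, Σx² = 776.5, Σy² = 134.67, Σxy = 318.87
nΣxy − ΣxΣy = 1594.35 − 1573.66 = 20.69
nΣx² − (Σx)² = 3882.5 − 3868.84 = 13.66; nΣy² − (Σy)² = 673.35 − 640.09 = 33.26
r = 20.69 / √(13.66 × 33.26) = 20.69 / 21.3151 ≈ 0.971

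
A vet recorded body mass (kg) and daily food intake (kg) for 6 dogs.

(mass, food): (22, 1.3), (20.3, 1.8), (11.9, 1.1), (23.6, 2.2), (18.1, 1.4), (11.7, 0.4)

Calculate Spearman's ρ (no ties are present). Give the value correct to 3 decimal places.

Rank mass: 5, 4, 2, 6, 3, 1
Rank food: 3, 5, 2, 6, 4, 1
d = rank(mass) − rank(food): 2, -1, 0, 0, -1, 0; Σd² = 6
ρ = 1 − 6Σd² / [n(n²−1)] = 1 − 6×6 / (6×35) = 1 − 36/210 ≈ 0.829

0.829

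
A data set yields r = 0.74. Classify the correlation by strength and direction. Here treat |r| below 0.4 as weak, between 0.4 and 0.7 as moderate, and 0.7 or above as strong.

r = 0.74 > 0 so the relationship is positive.
|r| = 0.74, which falls in the strong range.

strong positive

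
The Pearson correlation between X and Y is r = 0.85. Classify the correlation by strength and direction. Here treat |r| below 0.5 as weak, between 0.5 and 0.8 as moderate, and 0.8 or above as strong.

strong positive

r = 0.85 > 0 so the relationship is positive.
|r| = 0.85, which falls in the strong range.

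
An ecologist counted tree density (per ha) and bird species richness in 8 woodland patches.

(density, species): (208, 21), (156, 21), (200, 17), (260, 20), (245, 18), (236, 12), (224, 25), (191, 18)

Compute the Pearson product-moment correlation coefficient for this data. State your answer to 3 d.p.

n = 8, Σx = 1720, Σy = 152, Σx² = 377578, Σy² = 2988, Σxy = 32524
nΣxy − ΣxΣy = 260192 − 261440 = -1248
nΣx² − (Σx)² = 3020624 − 2958400 = 62224; nΣy² − (Σy)² = 23904 − 23104 = 800
r = -1248 / √(62224 × 800) = -1248 / 7055.4376 ≈ -0.177

-0.177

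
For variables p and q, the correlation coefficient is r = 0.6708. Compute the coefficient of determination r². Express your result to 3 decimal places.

r² = (0.6708)² = 0.450

0.450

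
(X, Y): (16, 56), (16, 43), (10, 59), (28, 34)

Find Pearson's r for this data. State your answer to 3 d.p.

-0.888

n = 4, ΣX = 70, ΣY = 192, ΣX² = 1396, ΣY² = 9622, ΣXY = 3126
nΣXY − ΣXΣY = 12504 − 13440 = -936
nΣX² − (ΣX)² = 5584 − 4900 = 684; nΣY² − (ΣY)² = 38488 − 36864 = 1624
r = -936 / √(684 × 1624) = -936 / 1053.9526 ≈ -0.888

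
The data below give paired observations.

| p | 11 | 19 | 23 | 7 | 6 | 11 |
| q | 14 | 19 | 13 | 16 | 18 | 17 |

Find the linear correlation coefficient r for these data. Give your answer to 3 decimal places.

-0.304

n = 6, Σp = 77, Σq = 97, Σp² = 1217, Σq² = 1595, Σpq = 1221
nΣpq − ΣpΣq = 7326 − 7469 = -143
nΣp² − (Σp)² = 7302 − 5929 = 1373; nΣq² − (Σq)² = 9570 − 9409 = 161
r = -143 / √(1373 × 161) = -143 / 470.1627 ≈ -0.304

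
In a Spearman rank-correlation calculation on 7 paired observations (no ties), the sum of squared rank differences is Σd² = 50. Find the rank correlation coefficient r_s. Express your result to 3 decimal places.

0.107

ρ = 1 − 6Σd² / [n(n²−1)] = 1 − 6×50 / (7×48)
  = 1 − 300/336 = 1 − 0.8929 ≈ 0.107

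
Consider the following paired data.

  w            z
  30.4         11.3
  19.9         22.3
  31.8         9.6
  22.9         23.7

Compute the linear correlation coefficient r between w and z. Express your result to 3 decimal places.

-0.957

n = 4, Σw = 105, Σz = 66.9, Σw² = 2855.82, Σz² = 1278.83, Σwz = 1635.3
nΣwz − ΣwΣz = 6541.2 − 7024.5 = -483.3
nΣw² − (Σw)² = 11423.28 − 11025 = 398.28; nΣz² − (Σz)² = 5115.32 − 4475.61 = 639.71
r = -483.3 / √(398.28 × 639.71) = -483.3 / 504.7610 ≈ -0.957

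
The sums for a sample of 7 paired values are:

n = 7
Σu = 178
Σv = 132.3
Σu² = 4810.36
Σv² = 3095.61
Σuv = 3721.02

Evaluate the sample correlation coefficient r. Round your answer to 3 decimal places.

0.868

r = (nΣuv − ΣuΣv) / √[(nΣu² − (Σu)²)(nΣv² − (Σv)²)]
Numerator: 7×3721.02 − 178×132.3 = 2497.74
Denominator: √[(33672.52 − 31684)(21669.27 − 17503.29)] = √[1988.52 × 4165.98] = 2878.2173
r = 2497.74 / 2878.2173 ≈ 0.868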